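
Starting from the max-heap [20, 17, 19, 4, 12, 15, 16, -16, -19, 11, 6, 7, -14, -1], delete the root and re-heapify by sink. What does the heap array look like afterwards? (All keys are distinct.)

[19, 17, 16, 4, 12, 15, -1, -16, -19, 11, 6, 7, -14]

remove root 20; move last element -1 to root → [-1, 17, 19, 4, 12, 15, 16, -16, -19, 11, 6, 7, -14]
-1 vs larger child 19 at index 2, swap → [19, 17, -1, 4, 12, 15, 16, -16, -19, 11, 6, 7, -14]
-1 vs larger child 16 at index 6, swap → [19, 17, 16, 4, 12, 15, -1, -16, -19, 11, 6, 7, -14]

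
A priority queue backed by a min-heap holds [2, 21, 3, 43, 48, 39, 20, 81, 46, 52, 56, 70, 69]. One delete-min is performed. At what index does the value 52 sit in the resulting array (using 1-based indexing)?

remove root 2; move last element 69 to root → [69, 21, 3, 43, 48, 39, 20, 81, 46, 52, 56, 70]
69 vs smaller child 3 at index 3, swap → [3, 21, 69, 43, 48, 39, 20, 81, 46, 52, 56, 70]
69 vs smaller child 20 at index 7, swap → [3, 21, 20, 43, 48, 39, 69, 81, 46, 52, 56, 70]
resulting array: [3, 21, 20, 43, 48, 39, 69, 81, 46, 52, 56, 70]

10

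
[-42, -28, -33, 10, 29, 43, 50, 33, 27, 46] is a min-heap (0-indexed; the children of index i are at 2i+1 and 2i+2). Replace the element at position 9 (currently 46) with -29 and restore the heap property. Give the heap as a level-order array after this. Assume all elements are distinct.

set index 9 from 46 to -29 → [-42, -28, -33, 10, 29, 43, 50, 33, 27, -29]
-29 < parent 29 at index 4, swap → [-42, -28, -33, 10, -29, 43, 50, 33, 27, 29]
-29 < parent -28 at index 1, swap → [-42, -29, -33, 10, -28, 43, 50, 33, 27, 29]

[-42, -29, -33, 10, -28, 43, 50, 33, 27, 29]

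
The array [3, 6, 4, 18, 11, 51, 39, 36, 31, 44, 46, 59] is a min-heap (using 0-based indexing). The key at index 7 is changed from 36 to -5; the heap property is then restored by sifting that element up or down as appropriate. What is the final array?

[-5, 3, 4, 6, 11, 51, 39, 18, 31, 44, 46, 59]

set index 7 from 36 to -5 → [3, 6, 4, 18, 11, 51, 39, -5, 31, 44, 46, 59]
-5 < parent 18 at index 3, swap → [3, 6, 4, -5, 11, 51, 39, 18, 31, 44, 46, 59]
-5 < parent 6 at index 1, swap → [3, -5, 4, 6, 11, 51, 39, 18, 31, 44, 46, 59]
-5 < parent 3 at index 0, swap → [-5, 3, 4, 6, 11, 51, 39, 18, 31, 44, 46, 59]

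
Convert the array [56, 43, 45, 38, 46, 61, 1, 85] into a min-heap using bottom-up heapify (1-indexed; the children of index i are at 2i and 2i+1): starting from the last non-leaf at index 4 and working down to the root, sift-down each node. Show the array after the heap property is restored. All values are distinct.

[1, 38, 45, 43, 46, 61, 56, 85]

sift down from index 4: already satisfies heap property
sift down from index 3:
  45 vs smaller child 1 at index 7, swap → [56, 43, 1, 38, 46, 61, 45, 85]
sift down from index 2:
  43 vs smaller child 38 at index 4, swap → [56, 38, 1, 43, 46, 61, 45, 85]
sift down from index 1:
  56 vs smaller child 1 at index 3, swap → [1, 38, 56, 43, 46, 61, 45, 85]
  56 vs smaller child 45 at index 7, swap → [1, 38, 45, 43, 46, 61, 56, 85]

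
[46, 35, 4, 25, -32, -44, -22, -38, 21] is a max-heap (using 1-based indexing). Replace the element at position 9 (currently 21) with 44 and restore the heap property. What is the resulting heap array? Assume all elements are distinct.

set index 9 from 21 to 44 → [46, 35, 4, 25, -32, -44, -22, -38, 44]
44 > parent 25 at index 4, swap → [46, 35, 4, 44, -32, -44, -22, -38, 25]
44 > parent 35 at index 2, swap → [46, 44, 4, 35, -32, -44, -22, -38, 25]

[46, 44, 4, 35, -32, -44, -22, -38, 25]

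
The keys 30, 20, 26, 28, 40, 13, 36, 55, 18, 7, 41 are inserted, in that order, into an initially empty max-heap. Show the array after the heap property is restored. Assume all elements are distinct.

[55, 41, 36, 30, 40, 13, 26, 20, 18, 7, 28]

Insert 30:
  append 30 at index 0 → [30] (no swap needed)
Insert 20:
  append 20 at index 1 → [30, 20] (no swap needed)
Insert 26:
  append 26 at index 2 → [30, 20, 26] (no swap needed)
Insert 28:
  append 28 at index 3 → [30, 20, 26, 28]
  28 > parent 20 at index 1, swap → [30, 28, 26, 20]
Insert 40:
  append 40 at index 4 → [30, 28, 26, 20, 40]
  40 > parent 28 at index 1, swap → [30, 40, 26, 20, 28]
  40 > parent 30 at index 0, swap → [40, 30, 26, 20, 28]
Insert 13:
  append 13 at index 5 → [40, 30, 26, 20, 28, 13] (no swap needed)
Insert 36:
  append 36 at index 6 → [40, 30, 26, 20, 28, 13, 36]
  36 > parent 26 at index 2, swap → [40, 30, 36, 20, 28, 13, 26]
Insert 55:
  append 55 at index 7 → [40, 30, 36, 20, 28, 13, 26, 55]
  55 > parent 20 at index 3, swap → [40, 30, 36, 55, 28, 13, 26, 20]
  55 > parent 30 at index 1, swap → [40, 55, 36, 30, 28, 13, 26, 20]
  55 > parent 40 at index 0, swap → [55, 40, 36, 30, 28, 13, 26, 20]
Insert 18:
  append 18 at index 8 → [55, 40, 36, 30, 28, 13, 26, 20, 18] (no swap needed)
Insert 7:
  append 7 at index 9 → [55, 40, 36, 30, 28, 13, 26, 20, 18, 7] (no swap needed)
Insert 41:
  append 41 at index 10 → [55, 40, 36, 30, 28, 13, 26, 20, 18, 7, 41]
  41 > parent 28 at index 4, swap → [55, 40, 36, 30, 41, 13, 26, 20, 18, 7, 28]
  41 > parent 40 at index 1, swap → [55, 41, 36, 30, 40, 13, 26, 20, 18, 7, 28]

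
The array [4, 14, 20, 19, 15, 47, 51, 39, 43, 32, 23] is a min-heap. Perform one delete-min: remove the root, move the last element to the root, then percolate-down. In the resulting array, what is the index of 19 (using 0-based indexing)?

3

remove root 4; move last element 23 to root → [23, 14, 20, 19, 15, 47, 51, 39, 43, 32]
23 vs smaller child 14 at index 1, swap → [14, 23, 20, 19, 15, 47, 51, 39, 43, 32]
23 vs smaller child 15 at index 4, swap → [14, 15, 20, 19, 23, 47, 51, 39, 43, 32]
resulting array: [14, 15, 20, 19, 23, 47, 51, 39, 43, 32]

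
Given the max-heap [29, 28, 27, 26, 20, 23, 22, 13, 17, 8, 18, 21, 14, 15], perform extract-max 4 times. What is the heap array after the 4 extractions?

extract-max #1 returns 29:
  remove root 29; move last element 15 to root → [15, 28, 27, 26, 20, 23, 22, 13, 17, 8, 18, 21, 14]
  15 vs larger child 28 at index 1, swap → [28, 15, 27, 26, 20, 23, 22, 13, 17, 8, 18, 21, 14]
  15 vs larger child 26 at index 3, swap → [28, 26, 27, 15, 20, 23, 22, 13, 17, 8, 18, 21, 14]
  15 vs larger child 17 at index 8, swap → [28, 26, 27, 17, 20, 23, 22, 13, 15, 8, 18, 21, 14]
extract-max #2 returns 28:
  remove root 28; move last element 14 to root → [14, 26, 27, 17, 20, 23, 22, 13, 15, 8, 18, 21]
  14 vs larger child 27 at index 2, swap → [27, 26, 14, 17, 20, 23, 22, 13, 15, 8, 18, 21]
  14 vs larger child 23 at index 5, swap → [27, 26, 23, 17, 20, 14, 22, 13, 15, 8, 18, 21]
  14 vs only child 21 at index 11, swap → [27, 26, 23, 17, 20, 21, 22, 13, 15, 8, 18, 14]
extract-max #3 returns 27:
  remove root 27; move last element 14 to root → [14, 26, 23, 17, 20, 21, 22, 13, 15, 8, 18]
  14 vs larger child 26 at index 1, swap → [26, 14, 23, 17, 20, 21, 22, 13, 15, 8, 18]
  14 vs larger child 20 at index 4, swap → [26, 20, 23, 17, 14, 21, 22, 13, 15, 8, 18]
  14 vs larger child 18 at index 10, swap → [26, 20, 23, 17, 18, 21, 22, 13, 15, 8, 14]
extract-max #4 returns 26:
  remove root 26; move last element 14 to root → [14, 20, 23, 17, 18, 21, 22, 13, 15, 8]
  14 vs larger child 23 at index 2, swap → [23, 20, 14, 17, 18, 21, 22, 13, 15, 8]
  14 vs larger child 22 at index 6, swap → [23, 20, 22, 17, 18, 21, 14, 13, 15, 8]

[23, 20, 22, 17, 18, 21, 14, 13, 15, 8]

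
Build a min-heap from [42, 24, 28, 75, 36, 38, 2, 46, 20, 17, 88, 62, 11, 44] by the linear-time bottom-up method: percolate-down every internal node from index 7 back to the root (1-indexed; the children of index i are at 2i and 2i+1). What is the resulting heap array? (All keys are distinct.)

[2, 17, 11, 20, 24, 38, 28, 46, 75, 36, 88, 62, 42, 44]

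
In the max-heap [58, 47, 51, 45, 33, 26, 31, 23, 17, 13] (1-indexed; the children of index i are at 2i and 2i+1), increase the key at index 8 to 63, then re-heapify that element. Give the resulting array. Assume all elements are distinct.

[63, 58, 51, 47, 33, 26, 31, 45, 17, 13]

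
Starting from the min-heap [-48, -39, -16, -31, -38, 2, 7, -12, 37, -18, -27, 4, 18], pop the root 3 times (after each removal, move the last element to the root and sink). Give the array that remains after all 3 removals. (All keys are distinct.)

[-31, -27, -16, -12, -18, 2, 7, 4, 37, 18]

extract-min #1 returns -48:
  remove root -48; move last element 18 to root → [18, -39, -16, -31, -38, 2, 7, -12, 37, -18, -27, 4]
  18 vs smaller child -39 at index 1, swap → [-39, 18, -16, -31, -38, 2, 7, -12, 37, -18, -27, 4]
  18 vs smaller child -38 at index 4, swap → [-39, -38, -16, -31, 18, 2, 7, -12, 37, -18, -27, 4]
  18 vs smaller child -27 at index 10, swap → [-39, -38, -16, -31, -27, 2, 7, -12, 37, -18, 18, 4]
extract-min #2 returns -39:
  remove root -39; move last element 4 to root → [4, -38, -16, -31, -27, 2, 7, -12, 37, -18, 18]
  4 vs smaller child -38 at index 1, swap → [-38, 4, -16, -31, -27, 2, 7, -12, 37, -18, 18]
  4 vs smaller child -31 at index 3, swap → [-38, -31, -16, 4, -27, 2, 7, -12, 37, -18, 18]
  4 vs smaller child -12 at index 7, swap → [-38, -31, -16, -12, -27, 2, 7, 4, 37, -18, 18]
extract-min #3 returns -38:
  remove root -38; move last element 18 to root → [18, -31, -16, -12, -27, 2, 7, 4, 37, -18]
  18 vs smaller child -31 at index 1, swap → [-31, 18, -16, -12, -27, 2, 7, 4, 37, -18]
  18 vs smaller child -27 at index 4, swap → [-31, -27, -16, -12, 18, 2, 7, 4, 37, -18]
  18 vs only child -18 at index 9, swap → [-31, -27, -16, -12, -18, 2, 7, 4, 37, 18]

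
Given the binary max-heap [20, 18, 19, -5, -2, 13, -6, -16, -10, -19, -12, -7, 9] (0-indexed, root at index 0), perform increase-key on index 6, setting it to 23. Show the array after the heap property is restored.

[23, 18, 20, -5, -2, 13, 19, -16, -10, -19, -12, -7, 9]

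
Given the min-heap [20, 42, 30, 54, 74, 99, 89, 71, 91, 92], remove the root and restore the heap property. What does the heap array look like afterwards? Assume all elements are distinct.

[30, 42, 89, 54, 74, 99, 92, 71, 91]

remove root 20; move last element 92 to root → [92, 42, 30, 54, 74, 99, 89, 71, 91]
92 vs smaller child 30 at index 2, swap → [30, 42, 92, 54, 74, 99, 89, 71, 91]
92 vs smaller child 89 at index 6, swap → [30, 42, 89, 54, 74, 99, 92, 71, 91]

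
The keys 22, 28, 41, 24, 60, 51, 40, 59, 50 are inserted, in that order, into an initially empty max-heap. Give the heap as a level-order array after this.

Insert 22:
  append 22 at index 0 → [22] (no swap needed)
Insert 28:
  append 28 at index 1 → [22, 28]
  28 > parent 22 at index 0, swap → [28, 22]
Insert 41:
  append 41 at index 2 → [28, 22, 41]
  41 > parent 28 at index 0, swap → [41, 22, 28]
Insert 24:
  append 24 at index 3 → [41, 22, 28, 24]
  24 > parent 22 at index 1, swap → [41, 24, 28, 22]
Insert 60:
  append 60 at index 4 → [41, 24, 28, 22, 60]
  60 > parent 24 at index 1, swap → [41, 60, 28, 22, 24]
  60 > parent 41 at index 0, swap → [60, 41, 28, 22, 24]
Insert 51:
  append 51 at index 5 → [60, 41, 28, 22, 24, 51]
  51 > parent 28 at index 2, swap → [60, 41, 51, 22, 24, 28]
Insert 40:
  append 40 at index 6 → [60, 41, 51, 22, 24, 28, 40] (no swap needed)
Insert 59:
  append 59 at index 7 → [60, 41, 51, 22, 24, 28, 40, 59]
  59 > parent 22 at index 3, swap → [60, 41, 51, 59, 24, 28, 40, 22]
  59 > parent 41 at index 1, swap → [60, 59, 51, 41, 24, 28, 40, 22]
Insert 50:
  append 50 at index 8 → [60, 59, 51, 41, 24, 28, 40, 22, 50]
  50 > parent 41 at index 3, swap → [60, 59, 51, 50, 24, 28, 40, 22, 41]

[60, 59, 51, 50, 24, 28, 40, 22, 41]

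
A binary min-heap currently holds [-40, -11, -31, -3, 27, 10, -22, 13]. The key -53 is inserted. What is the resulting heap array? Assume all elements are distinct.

[-53, -40, -31, -11, 27, 10, -22, 13, -3]

append -53 at index 8 → [-40, -11, -31, -3, 27, 10, -22, 13, -53]
-53 < parent -3 at index 3, swap → [-40, -11, -31, -53, 27, 10, -22, 13, -3]
-53 < parent -11 at index 1, swap → [-40, -53, -31, -11, 27, 10, -22, 13, -3]
-53 < parent -40 at index 0, swap → [-53, -40, -31, -11, 27, 10, -22, 13, -3]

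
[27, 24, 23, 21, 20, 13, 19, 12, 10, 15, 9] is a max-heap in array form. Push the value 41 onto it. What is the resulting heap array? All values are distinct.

append 41 at index 11 → [27, 24, 23, 21, 20, 13, 19, 12, 10, 15, 9, 41]
41 > parent 13 at index 5, swap → [27, 24, 23, 21, 20, 41, 19, 12, 10, 15, 9, 13]
41 > parent 23 at index 2, swap → [27, 24, 41, 21, 20, 23, 19, 12, 10, 15, 9, 13]
41 > parent 27 at index 0, swap → [41, 24, 27, 21, 20, 23, 19, 12, 10, 15, 9, 13]

[41, 24, 27, 21, 20, 23, 19, 12, 10, 15, 9, 13]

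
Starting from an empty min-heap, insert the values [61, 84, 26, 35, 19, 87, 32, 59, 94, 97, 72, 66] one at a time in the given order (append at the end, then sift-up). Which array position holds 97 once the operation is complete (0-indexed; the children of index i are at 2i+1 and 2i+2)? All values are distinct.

Insert 61:
  append 61 at index 0 → [61] (no swap needed)
Insert 84:
  append 84 at index 1 → [61, 84] (no swap needed)
Insert 26:
  append 26 at index 2 → [61, 84, 26]
  26 < parent 61 at index 0, swap → [26, 84, 61]
Insert 35:
  append 35 at index 3 → [26, 84, 61, 35]
  35 < parent 84 at index 1, swap → [26, 35, 61, 84]
Insert 19:
  append 19 at index 4 → [26, 35, 61, 84, 19]
  19 < parent 35 at index 1, swap → [26, 19, 61, 84, 35]
  19 < parent 26 at index 0, swap → [19, 26, 61, 84, 35]
Insert 87:
  append 87 at index 5 → [19, 26, 61, 84, 35, 87] (no swap needed)
Insert 32:
  append 32 at index 6 → [19, 26, 61, 84, 35, 87, 32]
  32 < parent 61 at index 2, swap → [19, 26, 32, 84, 35, 87, 61]
Insert 59:
  append 59 at index 7 → [19, 26, 32, 84, 35, 87, 61, 59]
  59 < parent 84 at index 3, swap → [19, 26, 32, 59, 35, 87, 61, 84]
Insert 94:
  append 94 at index 8 → [19, 26, 32, 59, 35, 87, 61, 84, 94] (no swap needed)
Insert 97:
  append 97 at index 9 → [19, 26, 32, 59, 35, 87, 61, 84, 94, 97] (no swap needed)
Insert 72:
  append 72 at index 10 → [19, 26, 32, 59, 35, 87, 61, 84, 94, 97, 72] (no swap needed)
Insert 66:
  append 66 at index 11 → [19, 26, 32, 59, 35, 87, 61, 84, 94, 97, 72, 66]
  66 < parent 87 at index 5, swap → [19, 26, 32, 59, 35, 66, 61, 84, 94, 97, 72, 87]
resulting array: [19, 26, 32, 59, 35, 66, 61, 84, 94, 97, 72, 87]

9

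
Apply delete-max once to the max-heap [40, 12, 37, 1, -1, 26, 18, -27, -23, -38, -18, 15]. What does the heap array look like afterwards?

remove root 40; move last element 15 to root → [15, 12, 37, 1, -1, 26, 18, -27, -23, -38, -18]
15 vs larger child 37 at index 2, swap → [37, 12, 15, 1, -1, 26, 18, -27, -23, -38, -18]
15 vs larger child 26 at index 5, swap → [37, 12, 26, 1, -1, 15, 18, -27, -23, -38, -18]

[37, 12, 26, 1, -1, 15, 18, -27, -23, -38, -18]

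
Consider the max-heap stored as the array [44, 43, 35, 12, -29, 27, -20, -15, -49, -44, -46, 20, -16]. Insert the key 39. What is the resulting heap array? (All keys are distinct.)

[44, 43, 39, 12, -29, 27, 35, -15, -49, -44, -46, 20, -16, -20]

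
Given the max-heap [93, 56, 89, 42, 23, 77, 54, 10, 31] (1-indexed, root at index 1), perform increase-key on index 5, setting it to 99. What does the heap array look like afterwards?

[99, 93, 89, 42, 56, 77, 54, 10, 31]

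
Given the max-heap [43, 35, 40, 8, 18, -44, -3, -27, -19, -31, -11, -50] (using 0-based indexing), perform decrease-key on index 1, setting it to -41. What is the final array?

set index 1 from 35 to -41 → [43, -41, 40, 8, 18, -44, -3, -27, -19, -31, -11, -50]
-41 vs larger child 18 at index 4, swap → [43, 18, 40, 8, -41, -44, -3, -27, -19, -31, -11, -50]
-41 vs larger child -11 at index 10, swap → [43, 18, 40, 8, -11, -44, -3, -27, -19, -31, -41, -50]

[43, 18, 40, 8, -11, -44, -3, -27, -19, -31, -41, -50]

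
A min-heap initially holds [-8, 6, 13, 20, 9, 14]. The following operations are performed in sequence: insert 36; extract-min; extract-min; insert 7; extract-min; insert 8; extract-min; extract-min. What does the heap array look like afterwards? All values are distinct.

[13, 14, 36, 20]

insert 36:
  append 36 at index 6 → [-8, 6, 13, 20, 9, 14, 36] (no swap needed)
extract-min → returns -8:
  remove root -8; move last element 36 to root → [36, 6, 13, 20, 9, 14]
  36 vs smaller child 6 at index 1, swap → [6, 36, 13, 20, 9, 14]
  36 vs smaller child 9 at index 4, swap → [6, 9, 13, 20, 36, 14]
extract-min → returns 6:
  remove root 6; move last element 14 to root → [14, 9, 13, 20, 36]
  14 vs smaller child 9 at index 1, swap → [9, 14, 13, 20, 36]
insert 7:
  append 7 at index 5 → [9, 14, 13, 20, 36, 7]
  7 < parent 13 at index 2, swap → [9, 14, 7, 20, 36, 13]
  7 < parent 9 at index 0, swap → [7, 14, 9, 20, 36, 13]
extract-min → returns 7:
  remove root 7; move last element 13 to root → [13, 14, 9, 20, 36]
  13 vs smaller child 9 at index 2, swap → [9, 14, 13, 20, 36]
insert 8:
  append 8 at index 5 → [9, 14, 13, 20, 36, 8]
  8 < parent 13 at index 2, swap → [9, 14, 8, 20, 36, 13]
  8 < parent 9 at index 0, swap → [8, 14, 9, 20, 36, 13]
extract-min → returns 8:
  remove root 8; move last element 13 to root → [13, 14, 9, 20, 36]
  13 vs smaller child 9 at index 2, swap → [9, 14, 13, 20, 36]
extract-min → returns 9:
  remove root 9; move last element 36 to root → [36, 14, 13, 20]
  36 vs smaller child 13 at index 2, swap → [13, 14, 36, 20]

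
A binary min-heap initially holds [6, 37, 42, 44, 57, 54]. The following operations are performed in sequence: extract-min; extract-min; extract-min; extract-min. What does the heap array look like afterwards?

[54, 57]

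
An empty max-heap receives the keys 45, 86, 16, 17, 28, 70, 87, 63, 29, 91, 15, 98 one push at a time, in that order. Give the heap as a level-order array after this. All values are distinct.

[98, 87, 91, 45, 63, 86, 70, 17, 29, 28, 15, 16]

Insert 45:
  append 45 at index 0 → [45] (no swap needed)
Insert 86:
  append 86 at index 1 → [45, 86]
  86 > parent 45 at index 0, swap → [86, 45]
Insert 16:
  append 16 at index 2 → [86, 45, 16] (no swap needed)
Insert 17:
  append 17 at index 3 → [86, 45, 16, 17] (no swap needed)
Insert 28:
  append 28 at index 4 → [86, 45, 16, 17, 28] (no swap needed)
Insert 70:
  append 70 at index 5 → [86, 45, 16, 17, 28, 70]
  70 > parent 16 at index 2, swap → [86, 45, 70, 17, 28, 16]
Insert 87:
  append 87 at index 6 → [86, 45, 70, 17, 28, 16, 87]
  87 > parent 70 at index 2, swap → [86, 45, 87, 17, 28, 16, 70]
  87 > parent 86 at index 0, swap → [87, 45, 86, 17, 28, 16, 70]
Insert 63:
  append 63 at index 7 → [87, 45, 86, 17, 28, 16, 70, 63]
  63 > parent 17 at index 3, swap → [87, 45, 86, 63, 28, 16, 70, 17]
  63 > parent 45 at index 1, swap → [87, 63, 86, 45, 28, 16, 70, 17]
Insert 29:
  append 29 at index 8 → [87, 63, 86, 45, 28, 16, 70, 17, 29] (no swap needed)
Insert 91:
  append 91 at index 9 → [87, 63, 86, 45, 28, 16, 70, 17, 29, 91]
  91 > parent 28 at index 4, swap → [87, 63, 86, 45, 91, 16, 70, 17, 29, 28]
  91 > parent 63 at index 1, swap → [87, 91, 86, 45, 63, 16, 70, 17, 29, 28]
  91 > parent 87 at index 0, swap → [91, 87, 86, 45, 63, 16, 70, 17, 29, 28]
Insert 15:
  append 15 at index 10 → [91, 87, 86, 45, 63, 16, 70, 17, 29, 28, 15] (no swap needed)
Insert 98:
  append 98 at index 11 → [91, 87, 86, 45, 63, 16, 70, 17, 29, 28, 15, 98]
  98 > parent 16 at index 5, swap → [91, 87, 86, 45, 63, 98, 70, 17, 29, 28, 15, 16]
  98 > parent 86 at index 2, swap → [91, 87, 98, 45, 63, 86, 70, 17, 29, 28, 15, 16]
  98 > parent 91 at index 0, swap → [98, 87, 91, 45, 63, 86, 70, 17, 29, 28, 15, 16]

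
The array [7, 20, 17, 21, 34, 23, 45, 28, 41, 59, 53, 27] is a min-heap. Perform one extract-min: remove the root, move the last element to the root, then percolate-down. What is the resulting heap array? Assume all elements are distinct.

remove root 7; move last element 27 to root → [27, 20, 17, 21, 34, 23, 45, 28, 41, 59, 53]
27 vs smaller child 17 at index 2, swap → [17, 20, 27, 21, 34, 23, 45, 28, 41, 59, 53]
27 vs smaller child 23 at index 5, swap → [17, 20, 23, 21, 34, 27, 45, 28, 41, 59, 53]

[17, 20, 23, 21, 34, 27, 45, 28, 41, 59, 53]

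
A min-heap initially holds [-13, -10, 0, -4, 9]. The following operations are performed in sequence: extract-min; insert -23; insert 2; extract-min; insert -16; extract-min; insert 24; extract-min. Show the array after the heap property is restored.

extract-min → returns -13:
  remove root -13; move last element 9 to root → [9, -10, 0, -4]
  9 vs smaller child -10 at index 1, swap → [-10, 9, 0, -4]
  9 vs only child -4 at index 3, swap → [-10, -4, 0, 9]
insert -23:
  append -23 at index 4 → [-10, -4, 0, 9, -23]
  -23 < parent -4 at index 1, swap → [-10, -23, 0, 9, -4]
  -23 < parent -10 at index 0, swap → [-23, -10, 0, 9, -4]
insert 2:
  append 2 at index 5 → [-23, -10, 0, 9, -4, 2] (no swap needed)
extract-min → returns -23:
  remove root -23; move last element 2 to root → [2, -10, 0, 9, -4]
  2 vs smaller child -10 at index 1, swap → [-10, 2, 0, 9, -4]
  2 vs smaller child -4 at index 4, swap → [-10, -4, 0, 9, 2]
insert -16:
  append -16 at index 5 → [-10, -4, 0, 9, 2, -16]
  -16 < parent 0 at index 2, swap → [-10, -4, -16, 9, 2, 0]
  -16 < parent -10 at index 0, swap → [-16, -4, -10, 9, 2, 0]
extract-min → returns -16:
  remove root -16; move last element 0 to root → [0, -4, -10, 9, 2]
  0 vs smaller child -10 at index 2, swap → [-10, -4, 0, 9, 2]
insert 24:
  append 24 at index 5 → [-10, -4, 0, 9, 2, 24] (no swap needed)
extract-min → returns -10:
  remove root -10; move last element 24 to root → [24, -4, 0, 9, 2]
  24 vs smaller child -4 at index 1, swap → [-4, 24, 0, 9, 2]
  24 vs smaller child 2 at index 4, swap → [-4, 2, 0, 9, 24]

[-4, 2, 0, 9, 24]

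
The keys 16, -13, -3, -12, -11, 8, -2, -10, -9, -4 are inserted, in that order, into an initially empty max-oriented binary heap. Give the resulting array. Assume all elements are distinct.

[16, -4, 8, -10, -9, -3, -2, -13, -11, -12]

Insert 16:
  append 16 at index 0 → [16] (no swap needed)
Insert -13:
  append -13 at index 1 → [16, -13] (no swap needed)
Insert -3:
  append -3 at index 2 → [16, -13, -3] (no swap needed)
Insert -12:
  append -12 at index 3 → [16, -13, -3, -12]
  -12 > parent -13 at index 1, swap → [16, -12, -3, -13]
Insert -11:
  append -11 at index 4 → [16, -12, -3, -13, -11]
  -11 > parent -12 at index 1, swap → [16, -11, -3, -13, -12]
Insert 8:
  append 8 at index 5 → [16, -11, -3, -13, -12, 8]
  8 > parent -3 at index 2, swap → [16, -11, 8, -13, -12, -3]
Insert -2:
  append -2 at index 6 → [16, -11, 8, -13, -12, -3, -2] (no swap needed)
Insert -10:
  append -10 at index 7 → [16, -11, 8, -13, -12, -3, -2, -10]
  -10 > parent -13 at index 3, swap → [16, -11, 8, -10, -12, -3, -2, -13]
  -10 > parent -11 at index 1, swap → [16, -10, 8, -11, -12, -3, -2, -13]
Insert -9:
  append -9 at index 8 → [16, -10, 8, -11, -12, -3, -2, -13, -9]
  -9 > parent -11 at index 3, swap → [16, -10, 8, -9, -12, -3, -2, -13, -11]
  -9 > parent -10 at index 1, swap → [16, -9, 8, -10, -12, -3, -2, -13, -11]
Insert -4:
  append -4 at index 9 → [16, -9, 8, -10, -12, -3, -2, -13, -11, -4]
  -4 > parent -12 at index 4, swap → [16, -9, 8, -10, -4, -3, -2, -13, -11, -12]
  -4 > parent -9 at index 1, swap → [16, -4, 8, -10, -9, -3, -2, -13, -11, -12]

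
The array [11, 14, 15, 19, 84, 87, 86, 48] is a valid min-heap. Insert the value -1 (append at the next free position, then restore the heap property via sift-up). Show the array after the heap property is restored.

append -1 at index 8 → [11, 14, 15, 19, 84, 87, 86, 48, -1]
-1 < parent 19 at index 3, swap → [11, 14, 15, -1, 84, 87, 86, 48, 19]
-1 < parent 14 at index 1, swap → [11, -1, 15, 14, 84, 87, 86, 48, 19]
-1 < parent 11 at index 0, swap → [-1, 11, 15, 14, 84, 87, 86, 48, 19]

[-1, 11, 15, 14, 84, 87, 86, 48, 19]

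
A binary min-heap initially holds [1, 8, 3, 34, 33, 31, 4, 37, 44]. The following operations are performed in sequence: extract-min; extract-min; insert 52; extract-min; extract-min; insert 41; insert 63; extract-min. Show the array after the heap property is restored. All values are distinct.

[33, 34, 37, 63, 52, 44, 41]

extract-min → returns 1:
  remove root 1; move last element 44 to root → [44, 8, 3, 34, 33, 31, 4, 37]
  44 vs smaller child 3 at index 2, swap → [3, 8, 44, 34, 33, 31, 4, 37]
  44 vs smaller child 4 at index 6, swap → [3, 8, 4, 34, 33, 31, 44, 37]
extract-min → returns 3:
  remove root 3; move last element 37 to root → [37, 8, 4, 34, 33, 31, 44]
  37 vs smaller child 4 at index 2, swap → [4, 8, 37, 34, 33, 31, 44]
  37 vs smaller child 31 at index 5, swap → [4, 8, 31, 34, 33, 37, 44]
insert 52:
  append 52 at index 7 → [4, 8, 31, 34, 33, 37, 44, 52] (no swap needed)
extract-min → returns 4:
  remove root 4; move last element 52 to root → [52, 8, 31, 34, 33, 37, 44]
  52 vs smaller child 8 at index 1, swap → [8, 52, 31, 34, 33, 37, 44]
  52 vs smaller child 33 at index 4, swap → [8, 33, 31, 34, 52, 37, 44]
extract-min → returns 8:
  remove root 8; move last element 44 to root → [44, 33, 31, 34, 52, 37]
  44 vs smaller child 31 at index 2, swap → [31, 33, 44, 34, 52, 37]
  44 vs only child 37 at index 5, swap → [31, 33, 37, 34, 52, 44]
insert 41:
  append 41 at index 6 → [31, 33, 37, 34, 52, 44, 41] (no swap needed)
insert 63:
  append 63 at index 7 → [31, 33, 37, 34, 52, 44, 41, 63] (no swap needed)
extract-min → returns 31:
  remove root 31; move last element 63 to root → [63, 33, 37, 34, 52, 44, 41]
  63 vs smaller child 33 at index 1, swap → [33, 63, 37, 34, 52, 44, 41]
  63 vs smaller child 34 at index 3, swap → [33, 34, 37, 63, 52, 44, 41]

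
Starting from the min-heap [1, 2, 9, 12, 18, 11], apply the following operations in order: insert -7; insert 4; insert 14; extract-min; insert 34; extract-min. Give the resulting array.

[2, 4, 9, 12, 18, 11, 14, 34]

insert -7:
  append -7 at index 6 → [1, 2, 9, 12, 18, 11, -7]
  -7 < parent 9 at index 2, swap → [1, 2, -7, 12, 18, 11, 9]
  -7 < parent 1 at index 0, swap → [-7, 2, 1, 12, 18, 11, 9]
insert 4:
  append 4 at index 7 → [-7, 2, 1, 12, 18, 11, 9, 4]
  4 < parent 12 at index 3, swap → [-7, 2, 1, 4, 18, 11, 9, 12]
insert 14:
  append 14 at index 8 → [-7, 2, 1, 4, 18, 11, 9, 12, 14] (no swap needed)
extract-min → returns -7:
  remove root -7; move last element 14 to root → [14, 2, 1, 4, 18, 11, 9, 12]
  14 vs smaller child 1 at index 2, swap → [1, 2, 14, 4, 18, 11, 9, 12]
  14 vs smaller child 9 at index 6, swap → [1, 2, 9, 4, 18, 11, 14, 12]
insert 34:
  append 34 at index 8 → [1, 2, 9, 4, 18, 11, 14, 12, 34] (no swap needed)
extract-min → returns 1:
  remove root 1; move last element 34 to root → [34, 2, 9, 4, 18, 11, 14, 12]
  34 vs smaller child 2 at index 1, swap → [2, 34, 9, 4, 18, 11, 14, 12]
  34 vs smaller child 4 at index 3, swap → [2, 4, 9, 34, 18, 11, 14, 12]
  34 vs only child 12 at index 7, swap → [2, 4, 9, 12, 18, 11, 14, 34]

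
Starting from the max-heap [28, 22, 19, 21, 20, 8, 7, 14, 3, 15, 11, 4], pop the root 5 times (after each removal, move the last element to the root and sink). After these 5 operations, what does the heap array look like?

extract-max #1 returns 28:
  remove root 28; move last element 4 to root → [4, 22, 19, 21, 20, 8, 7, 14, 3, 15, 11]
  4 vs larger child 22 at index 1, swap → [22, 4, 19, 21, 20, 8, 7, 14, 3, 15, 11]
  4 vs larger child 21 at index 3, swap → [22, 21, 19, 4, 20, 8, 7, 14, 3, 15, 11]
  4 vs larger child 14 at index 7, swap → [22, 21, 19, 14, 20, 8, 7, 4, 3, 15, 11]
extract-max #2 returns 22:
  remove root 22; move last element 11 to root → [11, 21, 19, 14, 20, 8, 7, 4, 3, 15]
  11 vs larger child 21 at index 1, swap → [21, 11, 19, 14, 20, 8, 7, 4, 3, 15]
  11 vs larger child 20 at index 4, swap → [21, 20, 19, 14, 11, 8, 7, 4, 3, 15]
  11 vs only child 15 at index 9, swap → [21, 20, 19, 14, 15, 8, 7, 4, 3, 11]
extract-max #3 returns 21:
  remove root 21; move last element 11 to root → [11, 20, 19, 14, 15, 8, 7, 4, 3]
  11 vs larger child 20 at index 1, swap → [20, 11, 19, 14, 15, 8, 7, 4, 3]
  11 vs larger child 15 at index 4, swap → [20, 15, 19, 14, 11, 8, 7, 4, 3]
extract-max #4 returns 20:
  remove root 20; move last element 3 to root → [3, 15, 19, 14, 11, 8, 7, 4]
  3 vs larger child 19 at index 2, swap → [19, 15, 3, 14, 11, 8, 7, 4]
  3 vs larger child 8 at index 5, swap → [19, 15, 8, 14, 11, 3, 7, 4]
extract-max #5 returns 19:
  remove root 19; move last element 4 to root → [4, 15, 8, 14, 11, 3, 7]
  4 vs larger child 15 at index 1, swap → [15, 4, 8, 14, 11, 3, 7]
  4 vs larger child 14 at index 3, swap → [15, 14, 8, 4, 11, 3, 7]

[15, 14, 8, 4, 11, 3, 7]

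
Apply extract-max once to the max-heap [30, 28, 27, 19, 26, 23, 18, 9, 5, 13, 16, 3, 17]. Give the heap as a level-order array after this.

remove root 30; move last element 17 to root → [17, 28, 27, 19, 26, 23, 18, 9, 5, 13, 16, 3]
17 vs larger child 28 at index 1, swap → [28, 17, 27, 19, 26, 23, 18, 9, 5, 13, 16, 3]
17 vs larger child 26 at index 4, swap → [28, 26, 27, 19, 17, 23, 18, 9, 5, 13, 16, 3]

[28, 26, 27, 19, 17, 23, 18, 9, 5, 13, 16, 3]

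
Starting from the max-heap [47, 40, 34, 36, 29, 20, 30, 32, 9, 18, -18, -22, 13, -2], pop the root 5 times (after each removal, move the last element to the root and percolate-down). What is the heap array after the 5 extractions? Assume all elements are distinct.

extract-max #1 returns 47:
  remove root 47; move last element -2 to root → [-2, 40, 34, 36, 29, 20, 30, 32, 9, 18, -18, -22, 13]
  -2 vs larger child 40 at index 1, swap → [40, -2, 34, 36, 29, 20, 30, 32, 9, 18, -18, -22, 13]
  -2 vs larger child 36 at index 3, swap → [40, 36, 34, -2, 29, 20, 30, 32, 9, 18, -18, -22, 13]
  -2 vs larger child 32 at index 7, swap → [40, 36, 34, 32, 29, 20, 30, -2, 9, 18, -18, -22, 13]
extract-max #2 returns 40:
  remove root 40; move last element 13 to root → [13, 36, 34, 32, 29, 20, 30, -2, 9, 18, -18, -22]
  13 vs larger child 36 at index 1, swap → [36, 13, 34, 32, 29, 20, 30, -2, 9, 18, -18, -22]
  13 vs larger child 32 at index 3, swap → [36, 32, 34, 13, 29, 20, 30, -2, 9, 18, -18, -22]
extract-max #3 returns 36:
  remove root 36; move last element -22 to root → [-22, 32, 34, 13, 29, 20, 30, -2, 9, 18, -18]
  -22 vs larger child 34 at index 2, swap → [34, 32, -22, 13, 29, 20, 30, -2, 9, 18, -18]
  -22 vs larger child 30 at index 6, swap → [34, 32, 30, 13, 29, 20, -22, -2, 9, 18, -18]
extract-max #4 returns 34:
  remove root 34; move last element -18 to root → [-18, 32, 30, 13, 29, 20, -22, -2, 9, 18]
  -18 vs larger child 32 at index 1, swap → [32, -18, 30, 13, 29, 20, -22, -2, 9, 18]
  -18 vs larger child 29 at index 4, swap → [32, 29, 30, 13, -18, 20, -22, -2, 9, 18]
  -18 vs only child 18 at index 9, swap → [32, 29, 30, 13, 18, 20, -22, -2, 9, -18]
extract-max #5 returns 32:
  remove root 32; move last element -18 to root → [-18, 29, 30, 13, 18, 20, -22, -2, 9]
  -18 vs larger child 30 at index 2, swap → [30, 29, -18, 13, 18, 20, -22, -2, 9]
  -18 vs larger child 20 at index 5, swap → [30, 29, 20, 13, 18, -18, -22, -2, 9]

[30, 29, 20, 13, 18, -18, -22, -2, 9]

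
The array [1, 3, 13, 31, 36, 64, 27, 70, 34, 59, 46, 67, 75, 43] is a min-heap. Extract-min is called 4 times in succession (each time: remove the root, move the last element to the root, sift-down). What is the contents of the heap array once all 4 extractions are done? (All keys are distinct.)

[31, 34, 64, 43, 36, 67, 75, 70, 46, 59]

extract-min #1 returns 1:
  remove root 1; move last element 43 to root → [43, 3, 13, 31, 36, 64, 27, 70, 34, 59, 46, 67, 75]
  43 vs smaller child 3 at index 1, swap → [3, 43, 13, 31, 36, 64, 27, 70, 34, 59, 46, 67, 75]
  43 vs smaller child 31 at index 3, swap → [3, 31, 13, 43, 36, 64, 27, 70, 34, 59, 46, 67, 75]
  43 vs smaller child 34 at index 8, swap → [3, 31, 13, 34, 36, 64, 27, 70, 43, 59, 46, 67, 75]
extract-min #2 returns 3:
  remove root 3; move last element 75 to root → [75, 31, 13, 34, 36, 64, 27, 70, 43, 59, 46, 67]
  75 vs smaller child 13 at index 2, swap → [13, 31, 75, 34, 36, 64, 27, 70, 43, 59, 46, 67]
  75 vs smaller child 27 at index 6, swap → [13, 31, 27, 34, 36, 64, 75, 70, 43, 59, 46, 67]
extract-min #3 returns 13:
  remove root 13; move last element 67 to root → [67, 31, 27, 34, 36, 64, 75, 70, 43, 59, 46]
  67 vs smaller child 27 at index 2, swap → [27, 31, 67, 34, 36, 64, 75, 70, 43, 59, 46]
  67 vs smaller child 64 at index 5, swap → [27, 31, 64, 34, 36, 67, 75, 70, 43, 59, 46]
extract-min #4 returns 27:
  remove root 27; move last element 46 to root → [46, 31, 64, 34, 36, 67, 75, 70, 43, 59]
  46 vs smaller child 31 at index 1, swap → [31, 46, 64, 34, 36, 67, 75, 70, 43, 59]
  46 vs smaller child 34 at index 3, swap → [31, 34, 64, 46, 36, 67, 75, 70, 43, 59]
  46 vs smaller child 43 at index 8, swap → [31, 34, 64, 43, 36, 67, 75, 70, 46, 59]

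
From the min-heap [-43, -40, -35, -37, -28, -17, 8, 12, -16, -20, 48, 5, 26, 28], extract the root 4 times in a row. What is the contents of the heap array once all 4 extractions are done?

[-28, -20, -17, -16, 26, 5, 8, 12, 28, 48]

extract-min #1 returns -43:
  remove root -43; move last element 28 to root → [28, -40, -35, -37, -28, -17, 8, 12, -16, -20, 48, 5, 26]
  28 vs smaller child -40 at index 1, swap → [-40, 28, -35, -37, -28, -17, 8, 12, -16, -20, 48, 5, 26]
  28 vs smaller child -37 at index 3, swap → [-40, -37, -35, 28, -28, -17, 8, 12, -16, -20, 48, 5, 26]
  28 vs smaller child -16 at index 8, swap → [-40, -37, -35, -16, -28, -17, 8, 12, 28, -20, 48, 5, 26]
extract-min #2 returns -40:
  remove root -40; move last element 26 to root → [26, -37, -35, -16, -28, -17, 8, 12, 28, -20, 48, 5]
  26 vs smaller child -37 at index 1, swap → [-37, 26, -35, -16, -28, -17, 8, 12, 28, -20, 48, 5]
  26 vs smaller child -28 at index 4, swap → [-37, -28, -35, -16, 26, -17, 8, 12, 28, -20, 48, 5]
  26 vs smaller child -20 at index 9, swap → [-37, -28, -35, -16, -20, -17, 8, 12, 28, 26, 48, 5]
extract-min #3 returns -37:
  remove root -37; move last element 5 to root → [5, -28, -35, -16, -20, -17, 8, 12, 28, 26, 48]
  5 vs smaller child -35 at index 2, swap → [-35, -28, 5, -16, -20, -17, 8, 12, 28, 26, 48]
  5 vs smaller child -17 at index 5, swap → [-35, -28, -17, -16, -20, 5, 8, 12, 28, 26, 48]
extract-min #4 returns -35:
  remove root -35; move last element 48 to root → [48, -28, -17, -16, -20, 5, 8, 12, 28, 26]
  48 vs smaller child -28 at index 1, swap → [-28, 48, -17, -16, -20, 5, 8, 12, 28, 26]
  48 vs smaller child -20 at index 4, swap → [-28, -20, -17, -16, 48, 5, 8, 12, 28, 26]
  48 vs only child 26 at index 9, swap → [-28, -20, -17, -16, 26, 5, 8, 12, 28, 48]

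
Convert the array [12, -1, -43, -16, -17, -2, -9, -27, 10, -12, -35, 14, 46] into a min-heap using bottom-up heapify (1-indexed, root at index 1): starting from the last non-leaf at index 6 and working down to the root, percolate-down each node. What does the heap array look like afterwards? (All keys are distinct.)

[-43, -35, -9, -27, -17, -2, 12, -16, 10, -12, -1, 14, 46]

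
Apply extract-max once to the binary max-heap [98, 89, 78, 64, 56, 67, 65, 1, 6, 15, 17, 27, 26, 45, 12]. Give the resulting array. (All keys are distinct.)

[89, 64, 78, 12, 56, 67, 65, 1, 6, 15, 17, 27, 26, 45]

remove root 98; move last element 12 to root → [12, 89, 78, 64, 56, 67, 65, 1, 6, 15, 17, 27, 26, 45]
12 vs larger child 89 at index 1, swap → [89, 12, 78, 64, 56, 67, 65, 1, 6, 15, 17, 27, 26, 45]
12 vs larger child 64 at index 3, swap → [89, 64, 78, 12, 56, 67, 65, 1, 6, 15, 17, 27, 26, 45]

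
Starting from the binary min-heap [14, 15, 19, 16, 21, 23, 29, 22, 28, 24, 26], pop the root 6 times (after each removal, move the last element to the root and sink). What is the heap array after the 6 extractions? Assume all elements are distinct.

[23, 24, 28, 26, 29]

extract-min #1 returns 14:
  remove root 14; move last element 26 to root → [26, 15, 19, 16, 21, 23, 29, 22, 28, 24]
  26 vs smaller child 15 at index 1, swap → [15, 26, 19, 16, 21, 23, 29, 22, 28, 24]
  26 vs smaller child 16 at index 3, swap → [15, 16, 19, 26, 21, 23, 29, 22, 28, 24]
  26 vs smaller child 22 at index 7, swap → [15, 16, 19, 22, 21, 23, 29, 26, 28, 24]
extract-min #2 returns 15:
  remove root 15; move last element 24 to root → [24, 16, 19, 22, 21, 23, 29, 26, 28]
  24 vs smaller child 16 at index 1, swap → [16, 24, 19, 22, 21, 23, 29, 26, 28]
  24 vs smaller child 21 at index 4, swap → [16, 21, 19, 22, 24, 23, 29, 26, 28]
extract-min #3 returns 16:
  remove root 16; move last element 28 to root → [28, 21, 19, 22, 24, 23, 29, 26]
  28 vs smaller child 19 at index 2, swap → [19, 21, 28, 22, 24, 23, 29, 26]
  28 vs smaller child 23 at index 5, swap → [19, 21, 23, 22, 24, 28, 29, 26]
extract-min #4 returns 19:
  remove root 19; move last element 26 to root → [26, 21, 23, 22, 24, 28, 29]
  26 vs smaller child 21 at index 1, swap → [21, 26, 23, 22, 24, 28, 29]
  26 vs smaller child 22 at index 3, swap → [21, 22, 23, 26, 24, 28, 29]
extract-min #5 returns 21:
  remove root 21; move last element 29 to root → [29, 22, 23, 26, 24, 28]
  29 vs smaller child 22 at index 1, swap → [22, 29, 23, 26, 24, 28]
  29 vs smaller child 24 at index 4, swap → [22, 24, 23, 26, 29, 28]
extract-min #6 returns 22:
  remove root 22; move last element 28 to root → [28, 24, 23, 26, 29]
  28 vs smaller child 23 at index 2, swap → [23, 24, 28, 26, 29]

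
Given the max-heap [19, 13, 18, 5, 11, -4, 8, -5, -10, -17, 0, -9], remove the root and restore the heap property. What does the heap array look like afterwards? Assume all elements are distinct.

[18, 13, 8, 5, 11, -4, -9, -5, -10, -17, 0]

remove root 19; move last element -9 to root → [-9, 13, 18, 5, 11, -4, 8, -5, -10, -17, 0]
-9 vs larger child 18 at index 2, swap → [18, 13, -9, 5, 11, -4, 8, -5, -10, -17, 0]
-9 vs larger child 8 at index 6, swap → [18, 13, 8, 5, 11, -4, -9, -5, -10, -17, 0]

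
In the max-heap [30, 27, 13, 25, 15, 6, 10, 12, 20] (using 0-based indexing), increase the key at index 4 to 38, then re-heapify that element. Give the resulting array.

set index 4 from 15 to 38 → [30, 27, 13, 25, 38, 6, 10, 12, 20]
38 > parent 27 at index 1, swap → [30, 38, 13, 25, 27, 6, 10, 12, 20]
38 > parent 30 at index 0, swap → [38, 30, 13, 25, 27, 6, 10, 12, 20]

[38, 30, 13, 25, 27, 6, 10, 12, 20]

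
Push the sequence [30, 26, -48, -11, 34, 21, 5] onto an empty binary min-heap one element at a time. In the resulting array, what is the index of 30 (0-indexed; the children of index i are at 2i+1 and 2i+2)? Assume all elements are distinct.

Insert 30:
  append 30 at index 0 → [30] (no swap needed)
Insert 26:
  append 26 at index 1 → [30, 26]
  26 < parent 30 at index 0, swap → [26, 30]
Insert -48:
  append -48 at index 2 → [26, 30, -48]
  -48 < parent 26 at index 0, swap → [-48, 30, 26]
Insert -11:
  append -11 at index 3 → [-48, 30, 26, -11]
  -11 < parent 30 at index 1, swap → [-48, -11, 26, 30]
Insert 34:
  append 34 at index 4 → [-48, -11, 26, 30, 34] (no swap needed)
Insert 21:
  append 21 at index 5 → [-48, -11, 26, 30, 34, 21]
  21 < parent 26 at index 2, swap → [-48, -11, 21, 30, 34, 26]
Insert 5:
  append 5 at index 6 → [-48, -11, 21, 30, 34, 26, 5]
  5 < parent 21 at index 2, swap → [-48, -11, 5, 30, 34, 26, 21]
resulting array: [-48, -11, 5, 30, 34, 26, 21]

3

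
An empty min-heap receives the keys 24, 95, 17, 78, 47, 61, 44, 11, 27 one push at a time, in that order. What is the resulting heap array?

Insert 24:
  append 24 at index 0 → [24] (no swap needed)
Insert 95:
  append 95 at index 1 → [24, 95] (no swap needed)
Insert 17:
  append 17 at index 2 → [24, 95, 17]
  17 < parent 24 at index 0, swap → [17, 95, 24]
Insert 78:
  append 78 at index 3 → [17, 95, 24, 78]
  78 < parent 95 at index 1, swap → [17, 78, 24, 95]
Insert 47:
  append 47 at index 4 → [17, 78, 24, 95, 47]
  47 < parent 78 at index 1, swap → [17, 47, 24, 95, 78]
Insert 61:
  append 61 at index 5 → [17, 47, 24, 95, 78, 61] (no swap needed)
Insert 44:
  append 44 at index 6 → [17, 47, 24, 95, 78, 61, 44] (no swap needed)
Insert 11:
  append 11 at index 7 → [17, 47, 24, 95, 78, 61, 44, 11]
  11 < parent 95 at index 3, swap → [17, 47, 24, 11, 78, 61, 44, 95]
  11 < parent 47 at index 1, swap → [17, 11, 24, 47, 78, 61, 44, 95]
  11 < parent 17 at index 0, swap → [11, 17, 24, 47, 78, 61, 44, 95]
Insert 27:
  append 27 at index 8 → [11, 17, 24, 47, 78, 61, 44, 95, 27]
  27 < parent 47 at index 3, swap → [11, 17, 24, 27, 78, 61, 44, 95, 47]

[11, 17, 24, 27, 78, 61, 44, 95, 47]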